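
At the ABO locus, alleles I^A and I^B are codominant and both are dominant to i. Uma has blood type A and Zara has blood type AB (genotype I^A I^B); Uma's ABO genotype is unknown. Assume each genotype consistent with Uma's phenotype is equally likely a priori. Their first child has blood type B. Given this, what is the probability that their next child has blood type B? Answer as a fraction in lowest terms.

1/4

Possible genotypes: Uma ∈ {I^A I^A, I^A i}; Zara ∈ {I^A I^B}.
Weight each parental genotype pair by prior × P(type-B child):
  I^A i × I^A I^B: posterior weight 1; P(next child type B) = 1/4.
Weighted sum = 1/4.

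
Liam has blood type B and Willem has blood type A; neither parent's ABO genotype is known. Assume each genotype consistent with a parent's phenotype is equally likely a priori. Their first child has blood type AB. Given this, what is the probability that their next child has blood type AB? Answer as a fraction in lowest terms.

25/36

Possible genotypes: Liam ∈ {BB, BO}; Willem ∈ {AA, AO}.
Weight each parental genotype pair by prior × P(type-AB child):
  BB × AA: posterior weight 4/9; P(next child type AB) = 1.
  BB × AO: posterior weight 2/9; P(next child type AB) = 1/2.
  BO × AA: posterior weight 2/9; P(next child type AB) = 1/2.
  BO × AO: posterior weight 1/9; P(next child type AB) = 1/4.
Weighted sum = 25/36.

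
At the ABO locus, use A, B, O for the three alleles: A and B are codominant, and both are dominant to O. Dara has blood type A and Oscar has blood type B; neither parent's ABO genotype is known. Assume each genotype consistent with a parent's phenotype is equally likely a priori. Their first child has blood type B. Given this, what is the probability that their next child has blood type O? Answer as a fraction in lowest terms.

1/12

Possible genotypes: Dara ∈ {AA, AO}; Oscar ∈ {BB, BO}.
Weight each parental genotype pair by prior × P(type-B child):
  AO × BB: posterior weight 2/3; P(next child type O) = 0.
  AO × BO: posterior weight 1/3; P(next child type O) = 1/4.
Weighted sum = 1/12.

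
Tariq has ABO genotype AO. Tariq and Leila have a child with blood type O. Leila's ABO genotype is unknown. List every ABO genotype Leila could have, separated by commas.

AO, BO, OO

For each candidate genotype of Leila, check whether crossing it with AO can produce every observed child phenotype.
  AA → possible child types {A} ✗
  AB → possible child types {A, B, AB} ✗
  AO → possible child types {O, A} ✓
  BB → possible child types {B, AB} ✗
  BO → possible child types {O, A, B, AB} ✓
  OO → possible child types {O, A} ✓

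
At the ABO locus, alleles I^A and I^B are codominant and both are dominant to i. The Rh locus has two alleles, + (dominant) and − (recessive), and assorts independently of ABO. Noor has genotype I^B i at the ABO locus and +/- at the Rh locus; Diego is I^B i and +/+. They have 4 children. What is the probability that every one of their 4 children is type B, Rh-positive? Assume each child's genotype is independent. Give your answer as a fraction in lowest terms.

81/256

ABO cross I^B i × I^B i → 1/4 O, 3/4 B.
Rh cross +/- × +/+ → 1 Rh+; so P(type B, Rh-positive) = 3/4 × 1 = 3/4 per child.
All 4 independent: (3/4)^4 = 81/256.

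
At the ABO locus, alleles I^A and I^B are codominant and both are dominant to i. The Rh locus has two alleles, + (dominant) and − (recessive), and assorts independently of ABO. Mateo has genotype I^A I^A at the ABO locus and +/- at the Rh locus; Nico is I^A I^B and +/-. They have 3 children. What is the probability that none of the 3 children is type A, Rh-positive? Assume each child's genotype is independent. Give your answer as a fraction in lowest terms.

ABO cross I^A I^A × I^A I^B → 1/2 A, 1/2 AB.
Rh cross +/- × +/- → 3/4 Rh+, 1/4 Rh-; so P(type A, Rh-positive) = 1/2 × 3/4 = 3/8 per child.
P(not type A, Rh-positive) = 5/8 for one child; (5/8)^3 = 125/512.

125/512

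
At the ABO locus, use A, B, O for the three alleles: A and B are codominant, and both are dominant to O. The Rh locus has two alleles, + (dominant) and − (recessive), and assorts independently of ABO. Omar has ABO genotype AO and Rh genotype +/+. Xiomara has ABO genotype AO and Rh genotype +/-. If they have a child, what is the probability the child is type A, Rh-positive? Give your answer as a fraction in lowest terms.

3/4

ABO cross AO × AO → offspring phenotypes: 1/4 O, 3/4 A.
Rh cross +/+ × +/- → 1 Rh+.
Independent loci: P(type A, Rh-positive) = 3/4 × 1 = 3/4.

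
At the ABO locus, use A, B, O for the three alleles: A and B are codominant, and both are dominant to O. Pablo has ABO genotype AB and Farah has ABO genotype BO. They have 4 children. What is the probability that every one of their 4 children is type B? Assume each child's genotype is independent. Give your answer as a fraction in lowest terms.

1/16

ABO cross AB × BO → 1/4 A, 1/2 B, 1/4 AB.
So P(type B) = 1/2 per child.
All 4 independent: (1/2)^4 = 1/16.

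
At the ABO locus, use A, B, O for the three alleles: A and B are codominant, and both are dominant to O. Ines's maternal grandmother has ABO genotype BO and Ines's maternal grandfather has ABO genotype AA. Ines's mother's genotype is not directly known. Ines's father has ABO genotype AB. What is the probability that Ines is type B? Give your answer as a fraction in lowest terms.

Ines's mother's ABO genotype from BO × AA: 1/2 AB, 1/2 AO.
Crossing each possibility with the father AB and summing P(type B): 1/2·1/4 + 1/2·1/4 = 1/4.

1/4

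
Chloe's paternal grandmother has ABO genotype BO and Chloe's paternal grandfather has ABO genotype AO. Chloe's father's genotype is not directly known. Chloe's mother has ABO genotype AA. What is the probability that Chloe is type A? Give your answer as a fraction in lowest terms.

Chloe's father's ABO genotype from BO × AO: 1/4 AB, 1/4 AO, 1/4 BO, 1/4 OO.
Crossing each possibility with the mother AA and summing P(type A): 1/4·1/2 + 1/4·1 + 1/4·1/2 + 1/4·1 = 3/4.

3/4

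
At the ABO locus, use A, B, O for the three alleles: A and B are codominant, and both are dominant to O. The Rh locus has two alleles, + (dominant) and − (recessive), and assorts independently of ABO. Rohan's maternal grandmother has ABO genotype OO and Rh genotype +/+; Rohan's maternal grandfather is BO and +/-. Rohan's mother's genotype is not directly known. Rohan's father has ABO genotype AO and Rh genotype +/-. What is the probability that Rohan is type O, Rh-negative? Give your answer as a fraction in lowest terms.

Rohan's mother's ABO genotype from OO × BO: 1/2 BO, 1/2 OO.
Crossing each possibility with the father AO and summing P(type O): 1/2·1/4 + 1/2·1/2 = 3/8.
Similarly for Rh via the mother's Rh distribution: P(Rh-) = 1/8.
Independent loci: 3/8 × 1/8 = 3/64.

3/64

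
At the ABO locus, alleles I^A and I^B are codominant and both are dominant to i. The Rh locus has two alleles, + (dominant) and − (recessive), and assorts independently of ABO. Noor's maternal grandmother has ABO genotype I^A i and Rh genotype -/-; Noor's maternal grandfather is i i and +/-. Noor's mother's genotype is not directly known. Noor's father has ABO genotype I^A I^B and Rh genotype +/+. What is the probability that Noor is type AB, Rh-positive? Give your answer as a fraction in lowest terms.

1/8

Noor's mother's ABO genotype from I^A i × i i: 1/2 I^A i, 1/2 i i.
Crossing each possibility with the father I^A I^B and summing P(type AB): 1/2·1/4 + 1/2·0 = 1/8.
Similarly for Rh via the mother's Rh distribution: P(Rh+) = 1.
Independent loci: 1/8 × 1 = 1/8.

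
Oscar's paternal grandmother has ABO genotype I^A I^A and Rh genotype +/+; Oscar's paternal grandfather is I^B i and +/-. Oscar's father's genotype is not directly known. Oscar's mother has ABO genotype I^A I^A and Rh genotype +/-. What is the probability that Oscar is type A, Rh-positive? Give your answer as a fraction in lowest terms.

21/32

Oscar's father's ABO genotype from I^A I^A × I^B i: 1/2 I^A I^B, 1/2 I^A i.
Crossing each possibility with the mother I^A I^A and summing P(type A): 1/2·1/2 + 1/2·1 = 3/4.
Similarly for Rh via the father's Rh distribution: P(Rh+) = 7/8.
Independent loci: 3/4 × 7/8 = 21/32.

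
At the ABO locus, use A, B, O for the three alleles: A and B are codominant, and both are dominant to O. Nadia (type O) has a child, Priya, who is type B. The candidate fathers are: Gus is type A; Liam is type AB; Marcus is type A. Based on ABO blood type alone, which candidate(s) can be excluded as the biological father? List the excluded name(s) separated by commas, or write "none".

A candidate is excluded only if no genotype consistent with his phenotype could produce a type B child with a type O mother.
Gus (type A): no genotype consistent with that phenotype can produce a type-B child with a type-O mother.
Marcus (type A): no genotype consistent with that phenotype can produce a type-B child with a type-O mother.

Gus, Marcus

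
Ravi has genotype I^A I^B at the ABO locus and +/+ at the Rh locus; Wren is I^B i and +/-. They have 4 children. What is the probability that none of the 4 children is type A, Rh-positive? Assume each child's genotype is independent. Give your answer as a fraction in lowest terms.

81/256

ABO cross I^A I^B × I^B i → 1/4 A, 1/2 B, 1/4 AB.
Rh cross +/+ × +/- → 1 Rh+; so P(type A, Rh-positive) = 1/4 × 1 = 1/4 per child.
P(not type A, Rh-positive) = 3/4 for one child; (3/4)^4 = 81/256.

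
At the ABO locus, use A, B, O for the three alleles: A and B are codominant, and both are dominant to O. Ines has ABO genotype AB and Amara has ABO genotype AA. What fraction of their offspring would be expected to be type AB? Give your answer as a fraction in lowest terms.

ABO cross AB × AA → offspring phenotypes: 1/2 A, 1/2 AB.
So P(type AB) = 1/2.

1/2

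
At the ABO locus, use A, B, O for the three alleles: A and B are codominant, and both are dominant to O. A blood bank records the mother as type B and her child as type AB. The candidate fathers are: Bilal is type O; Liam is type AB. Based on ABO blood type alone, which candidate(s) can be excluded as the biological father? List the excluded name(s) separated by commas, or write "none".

Bilal

A candidate is excluded only if no genotype consistent with his phenotype could produce a type AB child with a type B mother.
Bilal (type O): no genotype consistent with that phenotype can produce a type-AB child with a type-B mother.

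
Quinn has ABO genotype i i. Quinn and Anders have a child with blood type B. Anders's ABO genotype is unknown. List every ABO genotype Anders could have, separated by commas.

I^A I^B, I^B I^B, I^B i

For each candidate genotype of Anders, check whether crossing it with i i can produce every observed child phenotype.
  I^A I^A → possible child types {A} ✗
  I^A I^B → possible child types {A, B} ✓
  I^A i → possible child types {O, A} ✗
  I^B I^B → possible child types {B} ✓
  I^B i → possible child types {O, B} ✓
  i i → possible child types {O} ✗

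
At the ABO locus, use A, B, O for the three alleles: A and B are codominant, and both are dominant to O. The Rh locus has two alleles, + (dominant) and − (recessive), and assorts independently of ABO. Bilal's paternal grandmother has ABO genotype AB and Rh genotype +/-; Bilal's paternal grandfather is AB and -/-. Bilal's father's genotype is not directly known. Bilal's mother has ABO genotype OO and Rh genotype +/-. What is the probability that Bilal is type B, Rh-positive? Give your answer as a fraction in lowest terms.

Bilal's father's ABO genotype from AB × AB: 1/4 AA, 1/2 AB, 1/4 BB.
Crossing each possibility with the mother OO and summing P(type B): 1/4·0 + 1/2·1/2 + 1/4·1 = 1/2.
Similarly for Rh via the father's Rh distribution: P(Rh+) = 5/8.
Independent loci: 1/2 × 5/8 = 5/16.

5/16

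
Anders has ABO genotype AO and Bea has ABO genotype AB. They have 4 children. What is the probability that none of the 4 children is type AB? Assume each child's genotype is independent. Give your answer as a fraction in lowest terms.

ABO cross AO × AB → 1/2 A, 1/4 B, 1/4 AB.
So P(type AB) = 1/4 per child.
P(not type AB) = 3/4 for one child; (3/4)^4 = 81/256.

81/256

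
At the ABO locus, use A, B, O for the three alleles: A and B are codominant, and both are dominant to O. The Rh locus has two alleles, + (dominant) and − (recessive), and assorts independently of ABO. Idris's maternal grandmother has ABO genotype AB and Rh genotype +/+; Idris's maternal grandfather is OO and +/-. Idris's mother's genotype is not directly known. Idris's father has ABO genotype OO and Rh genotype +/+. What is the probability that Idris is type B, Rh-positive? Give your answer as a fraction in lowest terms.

1/4

Idris's mother's ABO genotype from AB × OO: 1/2 AO, 1/2 BO.
Crossing each possibility with the father OO and summing P(type B): 1/2·0 + 1/2·1/2 = 1/4.
Similarly for Rh via the mother's Rh distribution: P(Rh+) = 1.
Independent loci: 1/4 × 1 = 1/4.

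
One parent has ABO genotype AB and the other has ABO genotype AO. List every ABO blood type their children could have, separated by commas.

Gametes from AB × AO give offspring ABO genotypes AA, AB, AO, BO, i.e. phenotypes A, B, AB.

A, B, AB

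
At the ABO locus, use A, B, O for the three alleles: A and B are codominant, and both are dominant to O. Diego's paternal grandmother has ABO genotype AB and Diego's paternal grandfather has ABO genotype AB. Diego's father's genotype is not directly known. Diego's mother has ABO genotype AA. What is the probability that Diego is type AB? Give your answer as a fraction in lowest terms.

1/2

Diego's father's ABO genotype from AB × AB: 1/4 AA, 1/2 AB, 1/4 BB.
Crossing each possibility with the mother AA and summing P(type AB): 1/4·0 + 1/2·1/2 + 1/4·1 = 1/2.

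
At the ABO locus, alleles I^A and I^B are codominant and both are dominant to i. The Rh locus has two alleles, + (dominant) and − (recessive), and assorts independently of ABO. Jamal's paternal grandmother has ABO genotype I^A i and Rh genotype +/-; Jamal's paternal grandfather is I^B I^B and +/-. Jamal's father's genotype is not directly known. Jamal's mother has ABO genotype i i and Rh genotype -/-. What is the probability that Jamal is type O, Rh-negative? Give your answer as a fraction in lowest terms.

1/8

Jamal's father's ABO genotype from I^A i × I^B I^B: 1/2 I^A I^B, 1/2 I^B i.
Crossing each possibility with the mother i i and summing P(type O): 1/2·0 + 1/2·1/2 = 1/4.
Similarly for Rh via the father's Rh distribution: P(Rh-) = 1/2.
Independent loci: 1/4 × 1/2 = 1/8.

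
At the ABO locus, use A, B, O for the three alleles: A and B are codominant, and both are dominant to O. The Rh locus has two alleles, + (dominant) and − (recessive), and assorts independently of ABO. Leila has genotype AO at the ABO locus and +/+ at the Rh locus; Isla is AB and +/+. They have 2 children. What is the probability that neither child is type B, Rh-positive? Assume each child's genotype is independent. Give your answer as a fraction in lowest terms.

ABO cross AO × AB → 1/2 A, 1/4 B, 1/4 AB.
Rh cross +/+ × +/+ → 1 Rh+; so P(type B, Rh-positive) = 1/4 × 1 = 1/4 per child.
P(not type B, Rh-positive) = 3/4 for one child; (3/4)^2 = 9/16.

9/16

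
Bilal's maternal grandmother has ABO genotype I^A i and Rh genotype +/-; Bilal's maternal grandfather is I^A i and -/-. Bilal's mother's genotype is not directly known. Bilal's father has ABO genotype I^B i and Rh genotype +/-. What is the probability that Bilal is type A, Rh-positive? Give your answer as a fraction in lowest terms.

Bilal's mother's ABO genotype from I^A i × I^A i: 1/4 I^A I^A, 1/2 I^A i, 1/4 i i.
Crossing each possibility with the father I^B i and summing P(type A): 1/4·1/2 + 1/2·1/4 + 1/4·0 = 1/4.
Similarly for Rh via the mother's Rh distribution: P(Rh+) = 5/8.
Independent loci: 1/4 × 5/8 = 5/32.

5/32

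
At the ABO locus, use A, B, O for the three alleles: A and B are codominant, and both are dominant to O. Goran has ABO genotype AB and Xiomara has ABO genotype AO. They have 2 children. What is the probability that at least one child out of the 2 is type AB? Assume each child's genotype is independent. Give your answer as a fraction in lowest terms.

7/16

ABO cross AB × AO → 1/2 A, 1/4 B, 1/4 AB.
So P(type AB) = 1/4 per child.
P(none) = (3/4)^2 = 9/16; P(at least one) = 1 − 9/16 = 7/16.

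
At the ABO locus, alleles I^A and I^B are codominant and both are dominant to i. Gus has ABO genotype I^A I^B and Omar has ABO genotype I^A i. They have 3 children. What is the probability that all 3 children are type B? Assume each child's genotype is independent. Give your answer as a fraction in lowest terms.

1/64

ABO cross I^A I^B × I^A i → 1/2 A, 1/4 B, 1/4 AB.
So P(type B) = 1/4 per child.
All 3 independent: (1/4)^3 = 1/64.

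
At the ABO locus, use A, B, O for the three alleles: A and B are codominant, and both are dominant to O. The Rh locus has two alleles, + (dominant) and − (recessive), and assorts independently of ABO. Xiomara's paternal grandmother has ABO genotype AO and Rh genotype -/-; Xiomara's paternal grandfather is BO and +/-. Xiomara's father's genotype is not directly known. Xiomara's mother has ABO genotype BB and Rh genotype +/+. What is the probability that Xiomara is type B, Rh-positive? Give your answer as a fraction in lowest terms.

3/4

Xiomara's father's ABO genotype from AO × BO: 1/4 AB, 1/4 AO, 1/4 BO, 1/4 OO.
Crossing each possibility with the mother BB and summing P(type B): 1/4·1/2 + 1/4·1/2 + 1/4·1 + 1/4·1 = 3/4.
Similarly for Rh via the father's Rh distribution: P(Rh+) = 1.
Independent loci: 3/4 × 1 = 3/4.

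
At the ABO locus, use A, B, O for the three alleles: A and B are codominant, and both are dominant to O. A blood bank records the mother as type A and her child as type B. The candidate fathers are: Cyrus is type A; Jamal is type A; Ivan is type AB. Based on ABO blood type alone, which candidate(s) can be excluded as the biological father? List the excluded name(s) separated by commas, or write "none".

A candidate is excluded only if no genotype consistent with his phenotype could produce a type B child with a type A mother.
Cyrus (type A): no genotype consistent with that phenotype can produce a type-B child with a type-A mother.
Jamal (type A): no genotype consistent with that phenotype can produce a type-B child with a type-A mother.

Cyrus, Jamal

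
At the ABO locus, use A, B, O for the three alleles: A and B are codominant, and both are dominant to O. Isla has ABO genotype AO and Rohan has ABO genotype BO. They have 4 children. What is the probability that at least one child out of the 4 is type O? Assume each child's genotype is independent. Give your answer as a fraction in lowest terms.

ABO cross AO × BO → 1/4 O, 1/4 A, 1/4 B, 1/4 AB.
So P(type O) = 1/4 per child.
P(none) = (3/4)^4 = 81/256; P(at least one) = 1 − 81/256 = 175/256.

175/256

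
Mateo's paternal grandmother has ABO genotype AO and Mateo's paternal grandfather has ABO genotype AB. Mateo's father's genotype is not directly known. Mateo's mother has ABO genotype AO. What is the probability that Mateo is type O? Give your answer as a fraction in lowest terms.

Mateo's father's ABO genotype from AO × AB: 1/4 AA, 1/4 AB, 1/4 AO, 1/4 BO.
Crossing each possibility with the mother AO and summing P(type O): 1/4·0 + 1/4·0 + 1/4·1/4 + 1/4·1/4 = 1/8.

1/8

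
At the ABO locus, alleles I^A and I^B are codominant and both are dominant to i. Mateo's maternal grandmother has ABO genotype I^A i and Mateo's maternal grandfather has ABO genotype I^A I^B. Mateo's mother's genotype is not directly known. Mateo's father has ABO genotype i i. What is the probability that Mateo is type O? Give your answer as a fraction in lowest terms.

1/4

Mateo's mother's ABO genotype from I^A i × I^A I^B: 1/4 I^A I^A, 1/4 I^A I^B, 1/4 I^A i, 1/4 I^B i.
Crossing each possibility with the father i i and summing P(type O): 1/4·0 + 1/4·0 + 1/4·1/2 + 1/4·1/2 = 1/4.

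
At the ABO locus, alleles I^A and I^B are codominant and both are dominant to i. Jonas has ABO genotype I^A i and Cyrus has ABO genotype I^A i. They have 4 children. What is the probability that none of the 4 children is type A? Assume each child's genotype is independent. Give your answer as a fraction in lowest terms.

1/256

ABO cross I^A i × I^A i → 1/4 O, 3/4 A.
So P(type A) = 3/4 per child.
P(not type A) = 1/4 for one child; (1/4)^4 = 1/256.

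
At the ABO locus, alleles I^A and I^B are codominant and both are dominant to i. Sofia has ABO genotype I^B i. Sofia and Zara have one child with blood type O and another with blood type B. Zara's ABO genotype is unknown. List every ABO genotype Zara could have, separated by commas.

I^A i, I^B i, i i

For each candidate genotype of Zara, check whether crossing it with I^B i can produce every observed child phenotype.
  I^A I^A → possible child types {A, AB} ✗
  I^A I^B → possible child types {A, B, AB} ✗
  I^A i → possible child types {O, A, B, AB} ✓
  I^B I^B → possible child types {B} ✗
  I^B i → possible child types {O, B} ✓
  i i → possible child types {O, B} ✓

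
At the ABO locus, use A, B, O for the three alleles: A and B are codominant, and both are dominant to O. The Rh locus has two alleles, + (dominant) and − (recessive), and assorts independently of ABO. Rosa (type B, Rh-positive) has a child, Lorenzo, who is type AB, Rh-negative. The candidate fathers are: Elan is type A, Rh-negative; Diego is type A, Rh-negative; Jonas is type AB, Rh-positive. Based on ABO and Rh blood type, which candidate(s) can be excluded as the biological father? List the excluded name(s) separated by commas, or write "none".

A candidate is excluded only if no genotype consistent with his phenotype could produce a type AB, Rh-negative child with a type B, Rh-positive mother.
Every candidate has at least one consistent genotype combination, so none can be excluded.

none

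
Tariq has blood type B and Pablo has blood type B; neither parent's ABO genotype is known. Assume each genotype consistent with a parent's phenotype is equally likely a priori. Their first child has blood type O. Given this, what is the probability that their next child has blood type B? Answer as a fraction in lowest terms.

Possible genotypes: Tariq ∈ {BB, BO}; Pablo ∈ {BB, BO}.
Weight each parental genotype pair by prior × P(type-O child):
  BO × BO: posterior weight 1; P(next child type B) = 3/4.
Weighted sum = 3/4.

3/4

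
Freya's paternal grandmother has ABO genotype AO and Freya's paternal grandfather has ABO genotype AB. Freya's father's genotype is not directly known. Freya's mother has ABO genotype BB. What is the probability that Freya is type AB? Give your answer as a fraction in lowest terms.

Freya's father's ABO genotype from AO × AB: 1/4 AA, 1/4 AB, 1/4 AO, 1/4 BO.
Crossing each possibility with the mother BB and summing P(type AB): 1/4·1 + 1/4·1/2 + 1/4·1/2 + 1/4·0 = 1/2.

1/2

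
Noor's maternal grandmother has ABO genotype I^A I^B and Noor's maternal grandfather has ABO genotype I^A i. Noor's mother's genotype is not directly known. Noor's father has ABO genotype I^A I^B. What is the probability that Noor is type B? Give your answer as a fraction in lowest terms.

Noor's mother's ABO genotype from I^A I^B × I^A i: 1/4 I^A I^A, 1/4 I^A I^B, 1/4 I^A i, 1/4 I^B i.
Crossing each possibility with the father I^A I^B and summing P(type B): 1/4·0 + 1/4·1/4 + 1/4·1/4 + 1/4·1/2 = 1/4.

1/4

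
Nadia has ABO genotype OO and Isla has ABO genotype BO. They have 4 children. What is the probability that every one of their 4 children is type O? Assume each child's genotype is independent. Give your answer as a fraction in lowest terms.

ABO cross OO × BO → 1/2 O, 1/2 B.
So P(type O) = 1/2 per child.
All 4 independent: (1/2)^4 = 1/16.

1/16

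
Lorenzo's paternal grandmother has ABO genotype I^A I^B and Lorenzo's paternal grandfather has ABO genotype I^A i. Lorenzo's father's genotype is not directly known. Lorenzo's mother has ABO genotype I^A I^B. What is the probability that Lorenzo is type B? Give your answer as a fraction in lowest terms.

Lorenzo's father's ABO genotype from I^A I^B × I^A i: 1/4 I^A I^A, 1/4 I^A I^B, 1/4 I^A i, 1/4 I^B i.
Crossing each possibility with the mother I^A I^B and summing P(type B): 1/4·0 + 1/4·1/4 + 1/4·1/4 + 1/4·1/2 = 1/4.

1/4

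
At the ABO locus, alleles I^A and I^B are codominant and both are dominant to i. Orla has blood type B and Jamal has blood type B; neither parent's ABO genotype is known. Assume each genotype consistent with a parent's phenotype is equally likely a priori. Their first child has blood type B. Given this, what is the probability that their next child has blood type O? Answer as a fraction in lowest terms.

Possible genotypes: Orla ∈ {I^B I^B, I^B i}; Jamal ∈ {I^B I^B, I^B i}.
Weight each parental genotype pair by prior × P(type-B child):
  I^B I^B × I^B I^B: posterior weight 4/15; P(next child type O) = 0.
  I^B I^B × I^B i: posterior weight 4/15; P(next child type O) = 0.
  I^B i × I^B I^B: posterior weight 4/15; P(next child type O) = 0.
  I^B i × I^B i: posterior weight 1/5; P(next child type O) = 1/4.
Weighted sum = 1/20.

1/20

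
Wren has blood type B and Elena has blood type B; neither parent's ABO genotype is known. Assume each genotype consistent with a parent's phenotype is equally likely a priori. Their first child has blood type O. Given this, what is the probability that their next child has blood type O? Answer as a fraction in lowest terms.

1/4

Possible genotypes: Wren ∈ {I^B I^B, I^B i}; Elena ∈ {I^B I^B, I^B i}.
Weight each parental genotype pair by prior × P(type-O child):
  I^B i × I^B i: posterior weight 1; P(next child type O) = 1/4.
Weighted sum = 1/4.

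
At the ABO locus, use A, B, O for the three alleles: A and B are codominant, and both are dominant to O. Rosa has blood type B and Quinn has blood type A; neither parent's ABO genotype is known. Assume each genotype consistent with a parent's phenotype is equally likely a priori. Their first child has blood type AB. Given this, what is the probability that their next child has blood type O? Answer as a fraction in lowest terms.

Possible genotypes: Rosa ∈ {BB, BO}; Quinn ∈ {AA, AO}.
Weight each parental genotype pair by prior × P(type-AB child):
  BB × AA: posterior weight 4/9; P(next child type O) = 0.
  BB × AO: posterior weight 2/9; P(next child type O) = 0.
  BO × AA: posterior weight 2/9; P(next child type O) = 0.
  BO × AO: posterior weight 1/9; P(next child type O) = 1/4.
Weighted sum = 1/36.

1/36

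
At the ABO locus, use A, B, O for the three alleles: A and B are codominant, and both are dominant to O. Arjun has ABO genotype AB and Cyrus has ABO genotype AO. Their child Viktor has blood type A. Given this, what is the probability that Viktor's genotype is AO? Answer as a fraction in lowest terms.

Cross AB × AO → 1/4 AA, 1/4 AB, 1/4 AO, 1/4 BO.
Type-A genotypes among offspring: AA (1/4), AO (1/4); total 1/2.
P(AO | type A) = (1/4) / (1/2) = 1/2.

1/2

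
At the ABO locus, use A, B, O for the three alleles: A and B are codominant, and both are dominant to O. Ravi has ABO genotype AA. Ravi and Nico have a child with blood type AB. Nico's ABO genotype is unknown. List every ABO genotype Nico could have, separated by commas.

For each candidate genotype of Nico, check whether crossing it with AA can produce every observed child phenotype.
  AA → possible child types {A} ✗
  AB → possible child types {A, AB} ✓
  AO → possible child types {A} ✗
  BB → possible child types {AB} ✓
  BO → possible child types {A, AB} ✓
  OO → possible child types {A} ✗

AB, BB, BO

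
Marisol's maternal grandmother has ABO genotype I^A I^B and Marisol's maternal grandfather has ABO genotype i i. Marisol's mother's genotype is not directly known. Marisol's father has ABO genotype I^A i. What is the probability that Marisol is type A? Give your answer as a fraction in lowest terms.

1/2

Marisol's mother's ABO genotype from I^A I^B × i i: 1/2 I^A i, 1/2 I^B i.
Crossing each possibility with the father I^A i and summing P(type A): 1/2·3/4 + 1/2·1/4 = 1/2.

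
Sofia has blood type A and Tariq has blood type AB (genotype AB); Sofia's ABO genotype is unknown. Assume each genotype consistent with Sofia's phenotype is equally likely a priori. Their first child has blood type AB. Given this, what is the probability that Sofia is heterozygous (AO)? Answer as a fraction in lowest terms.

Possible genotypes: Sofia ∈ {AA, AO}; Tariq ∈ {AB}.
Weight each parental genotype pair by prior × P(type-AB child):
  AA × AB: posterior weight 2/3.
  AO × AB: posterior weight 1/3.
Sum the posterior weight over pairs where Sofia is AO: 1/3.

1/3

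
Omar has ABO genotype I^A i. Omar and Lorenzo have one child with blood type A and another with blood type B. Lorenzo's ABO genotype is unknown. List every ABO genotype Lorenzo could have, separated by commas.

I^A I^B, I^B i

For each candidate genotype of Lorenzo, check whether crossing it with I^A i can produce every observed child phenotype.
  I^A I^A → possible child types {A} ✗
  I^A I^B → possible child types {A, B, AB} ✓
  I^A i → possible child types {O, A} ✗
  I^B I^B → possible child types {B, AB} ✗
  I^B i → possible child types {O, A, B, AB} ✓
  i i → possible child types {O, A} ✗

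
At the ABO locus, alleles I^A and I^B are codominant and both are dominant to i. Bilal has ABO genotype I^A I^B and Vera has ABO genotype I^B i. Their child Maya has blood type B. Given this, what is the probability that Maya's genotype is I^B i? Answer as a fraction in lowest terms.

1/2

Cross I^A I^B × I^B i → 1/4 I^A I^B, 1/4 I^A i, 1/4 I^B I^B, 1/4 I^B i.
Type-B genotypes among offspring: I^B I^B (1/4), I^B i (1/4); total 1/2.
P(I^B i | type B) = (1/4) / (1/2) = 1/2.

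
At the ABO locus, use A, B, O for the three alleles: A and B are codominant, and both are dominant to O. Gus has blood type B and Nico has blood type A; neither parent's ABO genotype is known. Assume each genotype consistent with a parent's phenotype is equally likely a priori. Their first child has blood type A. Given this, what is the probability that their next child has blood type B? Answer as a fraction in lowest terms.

1/12

Possible genotypes: Gus ∈ {BB, BO}; Nico ∈ {AA, AO}.
Weight each parental genotype pair by prior × P(type-A child):
  BO × AA: posterior weight 2/3; P(next child type B) = 0.
  BO × AO: posterior weight 1/3; P(next child type B) = 1/4.
Weighted sum = 1/12.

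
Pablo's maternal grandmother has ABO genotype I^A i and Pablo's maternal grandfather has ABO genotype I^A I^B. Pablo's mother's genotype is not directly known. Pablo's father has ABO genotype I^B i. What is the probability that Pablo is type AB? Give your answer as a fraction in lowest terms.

Pablo's mother's ABO genotype from I^A i × I^A I^B: 1/4 I^A I^A, 1/4 I^A I^B, 1/4 I^A i, 1/4 I^B i.
Crossing each possibility with the father I^B i and summing P(type AB): 1/4·1/2 + 1/4·1/4 + 1/4·1/4 + 1/4·0 = 1/4.

1/4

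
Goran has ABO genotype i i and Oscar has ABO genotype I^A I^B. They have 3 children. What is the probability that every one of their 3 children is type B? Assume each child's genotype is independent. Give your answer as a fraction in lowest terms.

ABO cross i i × I^A I^B → 1/2 A, 1/2 B.
So P(type B) = 1/2 per child.
All 3 independent: (1/2)^3 = 1/8.

1/8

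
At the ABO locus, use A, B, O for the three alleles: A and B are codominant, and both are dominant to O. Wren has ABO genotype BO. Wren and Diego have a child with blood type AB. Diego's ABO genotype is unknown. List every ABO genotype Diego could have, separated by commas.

AA, AB, AO

For each candidate genotype of Diego, check whether crossing it with BO can produce every observed child phenotype.
  AA → possible child types {A, AB} ✓
  AB → possible child types {A, B, AB} ✓
  AO → possible child types {O, A, B, AB} ✓
  BB → possible child types {B} ✗
  BO → possible child types {O, B} ✗
  OO → possible child types {O, B} ✗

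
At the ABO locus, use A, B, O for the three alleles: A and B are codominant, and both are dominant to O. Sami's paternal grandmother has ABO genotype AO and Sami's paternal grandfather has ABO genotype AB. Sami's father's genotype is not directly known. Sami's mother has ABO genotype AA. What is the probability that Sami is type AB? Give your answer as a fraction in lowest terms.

1/4

Sami's father's ABO genotype from AO × AB: 1/4 AA, 1/4 AB, 1/4 AO, 1/4 BO.
Crossing each possibility with the mother AA and summing P(type AB): 1/4·0 + 1/4·1/2 + 1/4·0 + 1/4·1/2 = 1/4.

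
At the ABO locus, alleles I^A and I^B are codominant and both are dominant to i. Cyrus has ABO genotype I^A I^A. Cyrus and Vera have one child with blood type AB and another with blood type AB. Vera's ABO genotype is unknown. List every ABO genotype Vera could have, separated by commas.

For each candidate genotype of Vera, check whether crossing it with I^A I^A can produce every observed child phenotype.
  I^A I^A → possible child types {A} ✗
  I^A I^B → possible child types {A, AB} ✓
  I^A i → possible child types {A} ✗
  I^B I^B → possible child types {AB} ✓
  I^B i → possible child types {A, AB} ✓
  i i → possible child types {A} ✗

I^A I^B, I^B I^B, I^B i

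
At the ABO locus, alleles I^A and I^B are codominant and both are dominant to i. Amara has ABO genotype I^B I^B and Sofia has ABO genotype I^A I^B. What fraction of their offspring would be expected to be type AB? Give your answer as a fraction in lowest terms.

1/2

ABO cross I^B I^B × I^A I^B → offspring phenotypes: 1/2 B, 1/2 AB.
So P(type AB) = 1/2.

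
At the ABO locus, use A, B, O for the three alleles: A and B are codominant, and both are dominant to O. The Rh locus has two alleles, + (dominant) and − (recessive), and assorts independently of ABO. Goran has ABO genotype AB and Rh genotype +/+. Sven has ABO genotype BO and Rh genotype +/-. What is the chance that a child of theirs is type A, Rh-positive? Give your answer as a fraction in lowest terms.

1/4

ABO cross AB × BO → offspring phenotypes: 1/4 A, 1/2 B, 1/4 AB.
Rh cross +/+ × +/- → 1 Rh+.
Independent loci: P(type A, Rh-positive) = 1/4 × 1 = 1/4.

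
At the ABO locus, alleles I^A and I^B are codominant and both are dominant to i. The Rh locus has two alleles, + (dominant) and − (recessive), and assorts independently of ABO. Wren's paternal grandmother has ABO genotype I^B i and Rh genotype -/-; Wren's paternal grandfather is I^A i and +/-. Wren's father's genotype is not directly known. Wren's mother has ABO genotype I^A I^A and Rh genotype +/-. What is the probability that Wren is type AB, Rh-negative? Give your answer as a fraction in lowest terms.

Wren's father's ABO genotype from I^B i × I^A i: 1/4 I^A I^B, 1/4 I^A i, 1/4 I^B i, 1/4 i i.
Crossing each possibility with the mother I^A I^A and summing P(type AB): 1/4·1/2 + 1/4·0 + 1/4·1/2 + 1/4·0 = 1/4.
Similarly for Rh via the father's Rh distribution: P(Rh-) = 3/8.
Independent loci: 1/4 × 3/8 = 3/32.

3/32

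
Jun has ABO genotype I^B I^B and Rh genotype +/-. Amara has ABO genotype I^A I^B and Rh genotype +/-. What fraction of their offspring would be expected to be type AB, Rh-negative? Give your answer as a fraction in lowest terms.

1/8

ABO cross I^B I^B × I^A I^B → offspring phenotypes: 1/2 B, 1/2 AB.
Rh cross +/- × +/- → 3/4 Rh+, 1/4 Rh-.
Independent loci: P(type AB, Rh-negative) = 1/2 × 1/4 = 1/8.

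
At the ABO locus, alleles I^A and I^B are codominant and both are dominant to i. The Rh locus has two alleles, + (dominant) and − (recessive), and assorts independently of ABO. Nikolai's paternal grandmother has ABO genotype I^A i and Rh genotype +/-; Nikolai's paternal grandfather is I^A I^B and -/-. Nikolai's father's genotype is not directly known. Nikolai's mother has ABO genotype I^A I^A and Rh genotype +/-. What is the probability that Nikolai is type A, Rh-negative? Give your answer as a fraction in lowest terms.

Nikolai's father's ABO genotype from I^A i × I^A I^B: 1/4 I^A I^A, 1/4 I^A I^B, 1/4 I^A i, 1/4 I^B i.
Crossing each possibility with the mother I^A I^A and summing P(type A): 1/4·1 + 1/4·1/2 + 1/4·1 + 1/4·1/2 = 3/4.
Similarly for Rh via the father's Rh distribution: P(Rh-) = 3/8.
Independent loci: 3/4 × 3/8 = 9/32.

9/32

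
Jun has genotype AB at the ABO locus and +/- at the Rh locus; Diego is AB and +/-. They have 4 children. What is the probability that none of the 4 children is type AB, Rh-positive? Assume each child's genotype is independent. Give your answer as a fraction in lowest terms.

625/4096

ABO cross AB × AB → 1/4 A, 1/4 B, 1/2 AB.
Rh cross +/- × +/- → 3/4 Rh+, 1/4 Rh-; so P(type AB, Rh-positive) = 1/2 × 3/4 = 3/8 per child.
P(not type AB, Rh-positive) = 5/8 for one child; (5/8)^4 = 625/4096.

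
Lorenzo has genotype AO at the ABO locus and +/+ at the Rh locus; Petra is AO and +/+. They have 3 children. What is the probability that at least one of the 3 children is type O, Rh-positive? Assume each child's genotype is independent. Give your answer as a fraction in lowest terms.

37/64

ABO cross AO × AO → 1/4 O, 3/4 A.
Rh cross +/+ × +/+ → 1 Rh+; so P(type O, Rh-positive) = 1/4 × 1 = 1/4 per child.
P(none) = (3/4)^3 = 27/64; P(at least one) = 1 − 27/64 = 37/64.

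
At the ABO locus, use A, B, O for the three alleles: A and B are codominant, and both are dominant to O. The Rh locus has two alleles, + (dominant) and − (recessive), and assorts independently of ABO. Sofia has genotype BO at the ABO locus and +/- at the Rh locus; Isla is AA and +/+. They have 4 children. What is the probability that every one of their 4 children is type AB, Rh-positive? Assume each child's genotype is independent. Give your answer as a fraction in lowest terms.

ABO cross BO × AA → 1/2 A, 1/2 AB.
Rh cross +/- × +/+ → 1 Rh+; so P(type AB, Rh-positive) = 1/2 × 1 = 1/2 per child.
All 4 independent: (1/2)^4 = 1/16.

1/16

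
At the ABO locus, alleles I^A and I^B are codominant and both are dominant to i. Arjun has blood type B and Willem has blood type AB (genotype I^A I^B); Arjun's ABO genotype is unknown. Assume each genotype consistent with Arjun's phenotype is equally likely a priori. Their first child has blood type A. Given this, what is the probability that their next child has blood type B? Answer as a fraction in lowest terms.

1/2

Possible genotypes: Arjun ∈ {I^B I^B, I^B i}; Willem ∈ {I^A I^B}.
Weight each parental genotype pair by prior × P(type-A child):
  I^B i × I^A I^B: posterior weight 1; P(next child type B) = 1/2.
Weighted sum = 1/2.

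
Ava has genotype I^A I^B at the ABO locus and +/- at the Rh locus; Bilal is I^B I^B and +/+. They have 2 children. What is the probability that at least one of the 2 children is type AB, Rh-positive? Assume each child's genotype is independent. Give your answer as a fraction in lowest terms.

3/4

ABO cross I^A I^B × I^B I^B → 1/2 B, 1/2 AB.
Rh cross +/- × +/+ → 1 Rh+; so P(type AB, Rh-positive) = 1/2 × 1 = 1/2 per child.
P(none) = (1/2)^2 = 1/4; P(at least one) = 1 − 1/4 = 3/4.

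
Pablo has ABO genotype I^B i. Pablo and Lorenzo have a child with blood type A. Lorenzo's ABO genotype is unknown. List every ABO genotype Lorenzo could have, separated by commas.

For each candidate genotype of Lorenzo, check whether crossing it with I^B i can produce every observed child phenotype.
  I^A I^A → possible child types {A, AB} ✓
  I^A I^B → possible child types {A, B, AB} ✓
  I^A i → possible child types {O, A, B, AB} ✓
  I^B I^B → possible child types {B} ✗
  I^B i → possible child types {O, B} ✗
  i i → possible child types {O, B} ✗

I^A I^A, I^A I^B, I^A i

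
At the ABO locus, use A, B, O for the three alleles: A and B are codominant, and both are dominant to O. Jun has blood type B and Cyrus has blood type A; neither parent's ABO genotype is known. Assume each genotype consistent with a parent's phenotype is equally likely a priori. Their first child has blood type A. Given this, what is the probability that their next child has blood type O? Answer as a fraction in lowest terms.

1/12

Possible genotypes: Jun ∈ {BB, BO}; Cyrus ∈ {AA, AO}.
Weight each parental genotype pair by prior × P(type-A child):
  BO × AA: posterior weight 2/3; P(next child type O) = 0.
  BO × AO: posterior weight 1/3; P(next child type O) = 1/4.
Weighted sum = 1/12.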